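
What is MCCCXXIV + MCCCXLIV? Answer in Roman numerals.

MCCCXXIV = 1324
MCCCXLIV = 1344
1324 + 1344 = 2668

MMDCLXVIII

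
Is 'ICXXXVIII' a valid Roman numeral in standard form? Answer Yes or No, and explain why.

'ICXXXVIII': Invalid subtractive combination: IC

No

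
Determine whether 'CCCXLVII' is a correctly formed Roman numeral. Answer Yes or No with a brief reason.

'CCCXLVII': Check the rules: uses only the symbols I, V, X, L, C, D, M; no symbol is repeated more than three times in a row; V, L and D each appear at most once; the only place a smaller symbol precedes a larger one is the allowed subtractive pair XL, the symbol right after such a pair (if any) is smaller than the pair's first symbol, and otherwise the values never increase from left to right. Value: C (100) + C (100) + C (100) + XL (40) + V (5) + I (1) + I (1) = 347. So it is a valid standard Roman numeral.

Yes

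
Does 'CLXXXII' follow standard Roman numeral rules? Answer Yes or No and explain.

'CLXXXII': Check the rules: uses only the symbols I, V, X, L, C, D, M; no symbol is repeated more than three times in a row; V, L and D each appear at most once; no smaller symbol precedes a larger one (values never increase from left to right). Value: C (100) + L (50) + X (10) + X (10) + X (10) + I (1) + I (1) = 182. So it is a valid standard Roman numeral.

Yes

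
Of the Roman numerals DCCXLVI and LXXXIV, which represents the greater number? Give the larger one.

DCCXLVI = 746
LXXXIV = 84
746 is larger

DCCXLVI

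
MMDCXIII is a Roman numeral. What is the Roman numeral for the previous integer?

MMDCXIII = 2613; previous is 2612

MMDCXII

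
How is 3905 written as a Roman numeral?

Convert 3905 to Roman numerals:
  3905 contains 3×1000 (MMM)
  905 contains 1×900 (CM)
  5 contains 1×5 (V)

MMMCMV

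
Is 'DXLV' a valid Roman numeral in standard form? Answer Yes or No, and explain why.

'DXLV': Check the rules: uses only the symbols I, V, X, L, C, D, M; no symbol is repeated more than three times in a row; V, L and D each appear at most once; the only place a smaller symbol precedes a larger one is the allowed subtractive pair XL, the symbol right after such a pair (if any) is smaller than the pair's first symbol, and otherwise the values never increase from left to right. Value: D (500) + XL (40) + V (5) = 545. So it is a valid standard Roman numeral.

Yes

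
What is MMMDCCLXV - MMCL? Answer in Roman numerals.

MMMDCCLXV = 3765
MMCL = 2150
3765 - 2150 = 1615

MDCXV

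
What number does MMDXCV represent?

MMDXCV: M=1000, M=1000, D=500, XC=90, V=5
1000 + 1000 + 500 + 90 + 5 = 2595

2595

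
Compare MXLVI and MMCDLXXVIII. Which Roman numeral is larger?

MXLVI = 1046
MMCDLXXVIII = 2478
2478 is larger

MMCDLXXVIII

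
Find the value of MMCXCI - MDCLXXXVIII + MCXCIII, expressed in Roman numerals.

MMCXCI = 2191, MDCLXXXVIII = 1688, MCXCIII = 1193
2191 - 1688 = 503
503 + 1193 = 1696

MDCXCVI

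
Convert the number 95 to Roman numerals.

Convert 95 to Roman numerals:
  95 contains 1×90 (XC)
  5 contains 1×5 (V)

XCV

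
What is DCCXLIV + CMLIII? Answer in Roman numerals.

DCCXLIV = 744
CMLIII = 953
744 + 953 = 1697

MDCXCVII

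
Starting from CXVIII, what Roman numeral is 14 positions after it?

CXVIII = 118
118 + 14 = 132

CXXXII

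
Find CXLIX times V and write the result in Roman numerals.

CXLIX = 149
V = 5
149 × 5 = 745

DCCXLV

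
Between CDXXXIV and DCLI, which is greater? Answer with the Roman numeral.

CDXXXIV = 434
DCLI = 651
651 is larger

DCLI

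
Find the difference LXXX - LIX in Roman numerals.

LXXX = 80
LIX = 59
80 - 59 = 21

XXI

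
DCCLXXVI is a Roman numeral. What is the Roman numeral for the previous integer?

DCCLXXVI = 776; previous is 775

DCCLXXV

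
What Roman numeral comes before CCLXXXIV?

CCLXXXIV = 284; previous is 283

CCLXXXIII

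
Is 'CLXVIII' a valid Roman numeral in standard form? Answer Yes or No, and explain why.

'CLXVIII': Check the rules: uses only the symbols I, V, X, L, C, D, M; no symbol is repeated more than three times in a row; V, L and D each appear at most once; no smaller symbol precedes a larger one (values never increase from left to right). Value: C (100) + L (50) + X (10) + V (5) + I (1) + I (1) + I (1) = 168. So it is a valid standard Roman numeral.

Yes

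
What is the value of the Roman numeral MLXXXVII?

MLXXXVII: M=1000, L=50, X=10, X=10, X=10, V=5, I=1, I=1
1000 + 50 + 10 + 10 + 10 + 5 + 1 + 1 = 1087

1087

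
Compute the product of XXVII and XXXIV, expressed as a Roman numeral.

XXVII = 27
XXXIV = 34
27 × 34 = 918

CMXVIII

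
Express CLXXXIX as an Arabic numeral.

CLXXXIX: C=100, L=50, X=10, X=10, X=10, IX=9
100 + 50 + 10 + 10 + 10 + 9 = 189

189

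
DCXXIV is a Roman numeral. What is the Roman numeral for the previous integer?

DCXXIV = 624, so the previous integer is 624 - 1 = 623

DCXXIII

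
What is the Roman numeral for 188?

Convert 188 to Roman numerals:
  188 contains 1×100 (C)
  88 contains 1×50 (L)
  38 contains 3×10 (XXX)
  8 contains 1×5 (V)
  3 contains 3×1 (III)

CLXXXVIII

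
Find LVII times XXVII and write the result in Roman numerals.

LVII = 57
XXVII = 27
57 × 27 = 1539

MDXXXIX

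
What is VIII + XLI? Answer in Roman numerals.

VIII = 8
XLI = 41
8 + 41 = 49

XLIX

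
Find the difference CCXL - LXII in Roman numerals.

CCXL = 240
LXII = 62
240 - 62 = 178

CLXXVIII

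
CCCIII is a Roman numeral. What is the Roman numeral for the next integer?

CCCIII = 303; next is 304

CCCIV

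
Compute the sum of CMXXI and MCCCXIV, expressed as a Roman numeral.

CMXXI = 921
MCCCXIV = 1314
921 + 1314 = 2235

MMCCXXXV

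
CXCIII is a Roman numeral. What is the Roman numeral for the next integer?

CXCIII = 193; next is 194

CXCIV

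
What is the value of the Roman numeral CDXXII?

CDXXII: CD=400, X=10, X=10, I=1, I=1
400 + 10 + 10 + 1 + 1 = 422

422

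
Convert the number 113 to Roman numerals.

Convert 113 to Roman numerals:
  113 contains 1×100 (C)
  13 contains 1×10 (X)
  3 contains 3×1 (III)

CXIII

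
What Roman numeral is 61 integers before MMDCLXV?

MMDCLXV = 2665
2665 - 61 = 2604

MMDCIV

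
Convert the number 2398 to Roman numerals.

Convert 2398 to Roman numerals:
  2398 contains 2×1000 (MM)
  398 contains 3×100 (CCC)
  98 contains 1×90 (XC)
  8 contains 1×5 (V)
  3 contains 3×1 (III)

MMCCCXCVIII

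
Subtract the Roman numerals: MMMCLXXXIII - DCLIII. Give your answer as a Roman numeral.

MMMCLXXXIII = 3183
DCLIII = 653
3183 - 653 = 2530

MMDXXX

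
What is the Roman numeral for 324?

Convert 324 to Roman numerals:
  324 contains 3×100 (CCC)
  24 contains 2×10 (XX)
  4 contains 1×4 (IV)

CCCXXIV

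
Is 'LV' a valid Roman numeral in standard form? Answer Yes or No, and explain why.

'LV': Check the rules: uses only the symbols I, V, X, L, C, D, M; no symbol is repeated more than three times in a row; V, L and D each appear at most once; no smaller symbol precedes a larger one (values never increase from left to right). Value: L (50) + V (5) = 55. So it is a valid standard Roman numeral.

Yes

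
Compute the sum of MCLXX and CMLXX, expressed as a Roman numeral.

MCLXX = 1170
CMLXX = 970
1170 + 970 = 2140

MMCXL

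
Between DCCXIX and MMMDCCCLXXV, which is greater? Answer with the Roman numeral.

DCCXIX = 719
MMMDCCCLXXV = 3875
3875 is larger

MMMDCCCLXXV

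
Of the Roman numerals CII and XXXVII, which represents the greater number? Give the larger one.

CII = 102
XXXVII = 37
102 is larger

CII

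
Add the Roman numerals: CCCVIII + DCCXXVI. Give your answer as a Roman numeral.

CCCVIII = 308
DCCXXVI = 726
308 + 726 = 1034

MXXXIV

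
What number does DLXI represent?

DLXI: D=500, L=50, X=10, I=1
500 + 50 + 10 + 1 = 561

561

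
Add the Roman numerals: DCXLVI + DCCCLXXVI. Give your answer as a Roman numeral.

DCXLVI = 646
DCCCLXXVI = 876
646 + 876 = 1522

MDXXII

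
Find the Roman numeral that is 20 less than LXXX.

LXXX = 80
80 - 20 = 60

LX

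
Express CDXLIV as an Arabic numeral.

CDXLIV: CD=400, XL=40, IV=4
400 + 40 + 4 = 444

444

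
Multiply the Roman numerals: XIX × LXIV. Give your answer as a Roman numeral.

XIX = 19
LXIV = 64
19 × 64 = 1216

MCCXVI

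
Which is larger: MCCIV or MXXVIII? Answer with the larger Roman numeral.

MCCIV = 1204
MXXVIII = 1028
1204 is larger

MCCIV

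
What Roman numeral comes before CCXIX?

CCXIX = 219, so the previous integer is 219 - 1 = 218

CCXVIII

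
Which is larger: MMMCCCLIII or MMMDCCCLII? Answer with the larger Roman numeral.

MMMCCCLIII = 3353
MMMDCCCLII = 3852
3852 is larger

MMMDCCCLII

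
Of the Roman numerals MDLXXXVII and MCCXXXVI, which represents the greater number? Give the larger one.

MDLXXXVII = 1587
MCCXXXVI = 1236
1587 is larger

MDLXXXVII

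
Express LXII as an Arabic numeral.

LXII: L=50, X=10, I=1, I=1
50 + 10 + 1 + 1 = 62

62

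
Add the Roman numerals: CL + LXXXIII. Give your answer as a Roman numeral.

CL = 150
LXXXIII = 83
150 + 83 = 233

CCXXXIII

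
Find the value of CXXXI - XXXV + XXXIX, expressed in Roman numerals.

CXXXI = 131, XXXV = 35, XXXIX = 39
131 - 35 = 96
96 + 39 = 135

CXXXV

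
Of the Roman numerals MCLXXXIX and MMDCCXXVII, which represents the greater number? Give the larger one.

MCLXXXIX = 1189
MMDCCXXVII = 2727
2727 is larger

MMDCCXXVII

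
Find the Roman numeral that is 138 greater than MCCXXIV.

MCCXXIV = 1224
1224 + 138 = 1362

MCCCLXII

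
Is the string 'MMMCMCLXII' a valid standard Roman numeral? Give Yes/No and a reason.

'MMMCMCLXII': C cannot come right after the subtractive pair CM: once C is subtracted in CM, the next symbol must be smaller than C

No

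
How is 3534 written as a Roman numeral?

Convert 3534 to Roman numerals:
  3534 contains 3×1000 (MMM)
  534 contains 1×500 (D)
  34 contains 3×10 (XXX)
  4 contains 1×4 (IV)

MMMDXXXIV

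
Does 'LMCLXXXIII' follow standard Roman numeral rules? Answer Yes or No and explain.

'LMCLXXXIII': L should not appear more than once

No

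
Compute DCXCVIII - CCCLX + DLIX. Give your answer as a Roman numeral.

DCXCVIII = 698, CCCLX = 360, DLIX = 559
698 - 360 = 338
338 + 559 = 897

DCCCXCVII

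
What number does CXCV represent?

CXCV: C=100, XC=90, V=5
100 + 90 + 5 = 195

195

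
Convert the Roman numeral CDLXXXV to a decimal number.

CDLXXXV: CD=400, L=50, X=10, X=10, X=10, V=5
400 + 50 + 10 + 10 + 10 + 5 = 485

485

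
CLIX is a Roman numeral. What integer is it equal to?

CLIX: C=100, L=50, IX=9
100 + 50 + 9 = 159

159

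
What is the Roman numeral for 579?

Convert 579 to Roman numerals:
  579 contains 1×500 (D)
  79 contains 1×50 (L)
  29 contains 2×10 (XX)
  9 contains 1×9 (IX)

DLXXIX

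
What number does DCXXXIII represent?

DCXXXIII: D=500, C=100, X=10, X=10, X=10, I=1, I=1, I=1
500 + 100 + 10 + 10 + 10 + 1 + 1 + 1 = 633

633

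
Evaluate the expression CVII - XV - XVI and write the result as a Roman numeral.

CVII = 107, XV = 15, XVI = 16
107 - 15 = 92
92 - 16 = 76

LXXVI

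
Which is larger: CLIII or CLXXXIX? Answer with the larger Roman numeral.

CLIII = 153
CLXXXIX = 189
189 is larger

CLXXXIX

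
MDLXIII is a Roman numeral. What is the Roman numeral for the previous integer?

MDLXIII = 1563, so the previous integer is 1563 - 1 = 1562

MDLXII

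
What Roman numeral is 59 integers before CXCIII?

CXCIII = 193
193 - 59 = 134

CXXXIV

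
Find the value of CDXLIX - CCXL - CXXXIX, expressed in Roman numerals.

CDXLIX = 449, CCXL = 240, CXXXIX = 139
449 - 240 = 209
209 - 139 = 70

LXX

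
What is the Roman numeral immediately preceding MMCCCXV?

MMCCCXV = 2315, so the previous integer is 2315 - 1 = 2314

MMCCCXIV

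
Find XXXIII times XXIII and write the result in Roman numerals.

XXXIII = 33
XXIII = 23
33 × 23 = 759

DCCLIX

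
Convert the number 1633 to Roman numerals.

Convert 1633 to Roman numerals:
  1633 contains 1×1000 (M)
  633 contains 1×500 (D)
  133 contains 1×100 (C)
  33 contains 3×10 (XXX)
  3 contains 3×1 (III)

MDCXXXIII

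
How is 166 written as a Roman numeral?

Convert 166 to Roman numerals:
  166 contains 1×100 (C)
  66 contains 1×50 (L)
  16 contains 1×10 (X)
  6 contains 1×5 (V)
  1 contains 1×1 (I)

CLXVI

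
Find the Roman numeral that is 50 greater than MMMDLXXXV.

MMMDLXXXV = 3585
3585 + 50 = 3635

MMMDCXXXV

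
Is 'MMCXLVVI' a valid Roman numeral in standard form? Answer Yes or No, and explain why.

'MMCXLVVI': V should not appear more than once

No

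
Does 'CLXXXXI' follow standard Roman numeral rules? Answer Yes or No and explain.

'CLXXXXI': More than 3 consecutive X's

No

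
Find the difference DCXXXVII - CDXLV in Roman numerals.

DCXXXVII = 637
CDXLV = 445
637 - 445 = 192

CXCII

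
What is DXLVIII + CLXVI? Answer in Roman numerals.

DXLVIII = 548
CLXVI = 166
548 + 166 = 714

DCCXIV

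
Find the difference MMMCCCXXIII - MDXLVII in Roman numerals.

MMMCCCXXIII = 3323
MDXLVII = 1547
3323 - 1547 = 1776

MDCCLXXVI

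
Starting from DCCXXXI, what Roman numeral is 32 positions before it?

DCCXXXI = 731
731 - 32 = 699

DCXCIX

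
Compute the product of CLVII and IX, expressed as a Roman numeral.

CLVII = 157
IX = 9
157 × 9 = 1413

MCDXIII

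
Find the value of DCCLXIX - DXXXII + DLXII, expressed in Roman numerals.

DCCLXIX = 769, DXXXII = 532, DLXII = 562
769 - 532 = 237
237 + 562 = 799

DCCXCIX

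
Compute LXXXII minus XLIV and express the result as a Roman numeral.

LXXXII = 82
XLIV = 44
82 - 44 = 38

XXXVIII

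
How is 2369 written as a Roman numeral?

Convert 2369 to Roman numerals:
  2369 contains 2×1000 (MM)
  369 contains 3×100 (CCC)
  69 contains 1×50 (L)
  19 contains 1×10 (X)
  9 contains 1×9 (IX)

MMCCCLXIX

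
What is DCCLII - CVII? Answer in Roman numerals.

DCCLII = 752
CVII = 107
752 - 107 = 645

DCXLV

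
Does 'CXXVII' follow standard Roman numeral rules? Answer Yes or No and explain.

'CXXVII': Check the rules: uses only the symbols I, V, X, L, C, D, M; no symbol is repeated more than three times in a row; V, L and D each appear at most once; no smaller symbol precedes a larger one (values never increase from left to right). Value: C (100) + X (10) + X (10) + V (5) + I (1) + I (1) = 127. So it is a valid standard Roman numeral.

Yes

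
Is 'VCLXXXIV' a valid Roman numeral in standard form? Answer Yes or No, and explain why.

'VCLXXXIV': V should not appear more than once

No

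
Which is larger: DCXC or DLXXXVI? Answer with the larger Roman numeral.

DCXC = 690
DLXXXVI = 586
690 is larger

DCXC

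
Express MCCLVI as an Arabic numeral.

MCCLVI: M=1000, C=100, C=100, L=50, V=5, I=1
1000 + 100 + 100 + 50 + 5 + 1 = 1256

1256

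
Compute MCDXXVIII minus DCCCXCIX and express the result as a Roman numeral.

MCDXXVIII = 1428
DCCCXCIX = 899
1428 - 899 = 529

DXXIX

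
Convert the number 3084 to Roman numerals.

Convert 3084 to Roman numerals:
  3084 contains 3×1000 (MMM)
  84 contains 1×50 (L)
  34 contains 3×10 (XXX)
  4 contains 1×4 (IV)

MMMLXXXIV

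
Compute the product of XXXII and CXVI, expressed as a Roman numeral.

XXXII = 32
CXVI = 116
32 × 116 = 3712

MMMDCCXII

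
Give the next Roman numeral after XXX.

XXX = 30, so the next integer is 30 + 1 = 31

XXXI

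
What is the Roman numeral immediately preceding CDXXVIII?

CDXXVIII = 428, so the previous integer is 428 - 1 = 427

CDXXVII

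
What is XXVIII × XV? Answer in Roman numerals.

XXVIII = 28
XV = 15
28 × 15 = 420

CDXX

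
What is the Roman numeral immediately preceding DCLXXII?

DCLXXII = 672; previous is 671

DCLXXI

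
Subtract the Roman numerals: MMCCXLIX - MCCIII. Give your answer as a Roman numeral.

MMCCXLIX = 2249
MCCIII = 1203
2249 - 1203 = 1046

MXLVI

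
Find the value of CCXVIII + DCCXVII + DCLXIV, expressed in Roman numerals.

CCXVIII = 218, DCCXVII = 717, DCLXIV = 664
218 + 717 = 935
935 + 664 = 1599

MDXCIX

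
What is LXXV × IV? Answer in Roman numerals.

LXXV = 75
IV = 4
75 × 4 = 300

CCC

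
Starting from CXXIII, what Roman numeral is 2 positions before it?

CXXIII = 123
123 - 2 = 121

CXXI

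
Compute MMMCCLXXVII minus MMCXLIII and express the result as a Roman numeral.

MMMCCLXXVII = 3277
MMCXLIII = 2143
3277 - 2143 = 1134

MCXXXIV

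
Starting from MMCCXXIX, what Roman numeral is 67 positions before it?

MMCCXXIX = 2229
2229 - 67 = 2162

MMCLXII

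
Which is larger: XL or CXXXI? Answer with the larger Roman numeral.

XL = 40
CXXXI = 131
131 is larger

CXXXI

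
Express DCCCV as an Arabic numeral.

DCCCV: D=500, C=100, C=100, C=100, V=5
500 + 100 + 100 + 100 + 5 = 805

805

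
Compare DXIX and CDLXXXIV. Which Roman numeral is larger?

DXIX = 519
CDLXXXIV = 484
519 is larger

DXIX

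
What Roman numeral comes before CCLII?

CCLII = 252, so the previous integer is 252 - 1 = 251

CCLI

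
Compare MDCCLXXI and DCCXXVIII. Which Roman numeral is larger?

MDCCLXXI = 1771
DCCXXVIII = 728
1771 is larger

MDCCLXXI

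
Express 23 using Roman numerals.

Convert 23 to Roman numerals:
  23 contains 2×10 (XX)
  3 contains 3×1 (III)

XXIII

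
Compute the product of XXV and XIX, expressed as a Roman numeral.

XXV = 25
XIX = 19
25 × 19 = 475

CDLXXV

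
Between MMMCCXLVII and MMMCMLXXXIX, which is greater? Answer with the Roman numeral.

MMMCCXLVII = 3247
MMMCMLXXXIX = 3989
3989 is larger

MMMCMLXXXIX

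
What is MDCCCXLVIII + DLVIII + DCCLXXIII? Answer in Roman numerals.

MDCCCXLVIII = 1848, DLVIII = 558, DCCLXXIII = 773
1848 + 558 = 2406
2406 + 773 = 3179

MMMCLXXIX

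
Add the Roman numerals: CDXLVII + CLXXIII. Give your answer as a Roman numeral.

CDXLVII = 447
CLXXIII = 173
447 + 173 = 620

DCXX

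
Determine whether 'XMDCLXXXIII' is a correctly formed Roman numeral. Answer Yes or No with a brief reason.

'XMDCLXXXIII': Invalid subtractive combination: XM

No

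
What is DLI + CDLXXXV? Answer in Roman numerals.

DLI = 551
CDLXXXV = 485
551 + 485 = 1036

MXXXVI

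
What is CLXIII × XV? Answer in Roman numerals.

CLXIII = 163
XV = 15
163 × 15 = 2445

MMCDXLV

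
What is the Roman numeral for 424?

Convert 424 to Roman numerals:
  424 contains 1×400 (CD)
  24 contains 2×10 (XX)
  4 contains 1×4 (IV)

CDXXIV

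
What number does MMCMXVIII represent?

MMCMXVIII: M=1000, M=1000, CM=900, X=10, V=5, I=1, I=1, I=1
1000 + 1000 + 900 + 10 + 5 + 1 + 1 + 1 = 2918

2918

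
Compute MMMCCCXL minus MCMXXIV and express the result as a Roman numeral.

MMMCCCXL = 3340
MCMXXIV = 1924
3340 - 1924 = 1416

MCDXVI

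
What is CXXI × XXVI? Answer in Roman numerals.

CXXI = 121
XXVI = 26
121 × 26 = 3146

MMMCXLVI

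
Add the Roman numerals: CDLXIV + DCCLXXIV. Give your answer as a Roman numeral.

CDLXIV = 464
DCCLXXIV = 774
464 + 774 = 1238

MCCXXXVIII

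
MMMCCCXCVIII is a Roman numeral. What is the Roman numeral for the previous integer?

MMMCCCXCVIII = 3398; previous is 3397

MMMCCCXCVII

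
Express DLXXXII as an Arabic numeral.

DLXXXII: D=500, L=50, X=10, X=10, X=10, I=1, I=1
500 + 50 + 10 + 10 + 10 + 1 + 1 = 582

582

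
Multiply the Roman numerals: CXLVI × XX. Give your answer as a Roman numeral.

CXLVI = 146
XX = 20
146 × 20 = 2920

MMCMXX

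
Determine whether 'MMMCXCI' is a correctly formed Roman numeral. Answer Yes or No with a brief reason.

'MMMCXCI': Check the rules: uses only the symbols I, V, X, L, C, D, M; no symbol is repeated more than three times in a row; V, L and D each appear at most once; the only place a smaller symbol precedes a larger one is the allowed subtractive pair XC, the symbol right after such a pair (if any) is smaller than the pair's first symbol, and otherwise the values never increase from left to right. Value: M (1000) + M (1000) + M (1000) + C (100) + XC (90) + I (1) = 3191. So it is a valid standard Roman numeral.

Yes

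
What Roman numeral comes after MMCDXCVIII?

MMCDXCVIII = 2498; next is 2499

MMCDXCIX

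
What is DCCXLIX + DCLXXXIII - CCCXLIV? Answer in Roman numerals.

DCCXLIX = 749, DCLXXXIII = 683, CCCXLIV = 344
749 + 683 = 1432
1432 - 344 = 1088

MLXXXVIII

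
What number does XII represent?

XII: X=10, I=1, I=1
10 + 1 + 1 = 12

12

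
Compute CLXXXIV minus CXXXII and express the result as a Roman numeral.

CLXXXIV = 184
CXXXII = 132
184 - 132 = 52

LII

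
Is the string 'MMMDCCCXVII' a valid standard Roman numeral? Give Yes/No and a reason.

'MMMDCCCXVII': Check the rules: uses only the symbols I, V, X, L, C, D, M; no symbol is repeated more than three times in a row; V, L and D each appear at most once; no smaller symbol precedes a larger one (values never increase from left to right). Value: M (1000) + M (1000) + M (1000) + D (500) + C (100) + C (100) + C (100) + X (10) + V (5) + I (1) + I (1) = 3817. So it is a valid standard Roman numeral.

Yes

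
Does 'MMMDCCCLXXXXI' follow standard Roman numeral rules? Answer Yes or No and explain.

'MMMDCCCLXXXXI': More than 3 consecutive X's

No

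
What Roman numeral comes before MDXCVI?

MDXCVI = 1596, so the previous integer is 1596 - 1 = 1595

MDXCV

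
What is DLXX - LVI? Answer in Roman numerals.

DLXX = 570
LVI = 56
570 - 56 = 514

DXIV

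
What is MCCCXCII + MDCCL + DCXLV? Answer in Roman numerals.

MCCCXCII = 1392, MDCCL = 1750, DCXLV = 645
1392 + 1750 = 3142
3142 + 645 = 3787

MMMDCCLXXXVII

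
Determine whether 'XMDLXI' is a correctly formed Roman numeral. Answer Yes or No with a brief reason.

'XMDLXI': Invalid subtractive combination: XM

No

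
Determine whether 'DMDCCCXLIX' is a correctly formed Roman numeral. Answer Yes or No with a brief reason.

'DMDCCCXLIX': D should not appear more than once

No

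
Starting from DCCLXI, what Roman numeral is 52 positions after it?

DCCLXI = 761
761 + 52 = 813

DCCCXIII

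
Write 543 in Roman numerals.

Convert 543 to Roman numerals:
  543 contains 1×500 (D)
  43 contains 1×40 (XL)
  3 contains 3×1 (III)

DXLIII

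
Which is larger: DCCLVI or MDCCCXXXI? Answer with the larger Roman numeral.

DCCLVI = 756
MDCCCXXXI = 1831
1831 is larger

MDCCCXXXI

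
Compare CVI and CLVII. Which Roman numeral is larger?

CVI = 106
CLVII = 157
157 is larger

CLVII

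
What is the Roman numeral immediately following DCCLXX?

DCCLXX = 770; next is 771

DCCLXXI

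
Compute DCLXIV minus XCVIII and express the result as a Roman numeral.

DCLXIV = 664
XCVIII = 98
664 - 98 = 566

DLXVI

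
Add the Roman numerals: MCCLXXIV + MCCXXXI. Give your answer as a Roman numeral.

MCCLXXIV = 1274
MCCXXXI = 1231
1274 + 1231 = 2505

MMDV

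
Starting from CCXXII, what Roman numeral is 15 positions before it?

CCXXII = 222
222 - 15 = 207

CCVII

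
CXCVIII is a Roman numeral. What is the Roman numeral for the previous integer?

CXCVIII = 198, so the previous integer is 198 - 1 = 197

CXCVII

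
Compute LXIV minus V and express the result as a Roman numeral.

LXIV = 64
V = 5
64 - 5 = 59

LIX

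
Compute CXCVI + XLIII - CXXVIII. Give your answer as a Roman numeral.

CXCVI = 196, XLIII = 43, CXXVIII = 128
196 + 43 = 239
239 - 128 = 111

CXI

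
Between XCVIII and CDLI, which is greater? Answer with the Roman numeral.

XCVIII = 98
CDLI = 451
451 is larger

CDLI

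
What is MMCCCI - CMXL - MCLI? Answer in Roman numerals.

MMCCCI = 2301, CMXL = 940, MCLI = 1151
2301 - 940 = 1361
1361 - 1151 = 210

CCX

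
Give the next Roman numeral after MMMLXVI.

MMMLXVI = 3066; next is 3067

MMMLXVII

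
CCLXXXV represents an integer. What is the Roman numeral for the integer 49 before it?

CCLXXXV = 285
285 - 49 = 236

CCXXXVI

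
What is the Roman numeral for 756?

Convert 756 to Roman numerals:
  756 contains 1×500 (D)
  256 contains 2×100 (CC)
  56 contains 1×50 (L)
  6 contains 1×5 (V)
  1 contains 1×1 (I)

DCCLVI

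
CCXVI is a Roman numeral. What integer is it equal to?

CCXVI: C=100, C=100, X=10, V=5, I=1
100 + 100 + 10 + 5 + 1 = 216

216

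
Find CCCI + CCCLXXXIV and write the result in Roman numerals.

CCCI = 301
CCCLXXXIV = 384
301 + 384 = 685

DCLXXXV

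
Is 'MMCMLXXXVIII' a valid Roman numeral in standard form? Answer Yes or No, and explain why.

'MMCMLXXXVIII': Check the rules: uses only the symbols I, V, X, L, C, D, M; no symbol is repeated more than three times in a row; V, L and D each appear at most once; the only place a smaller symbol precedes a larger one is the allowed subtractive pair CM, the symbol right after such a pair (if any) is smaller than the pair's first symbol, and otherwise the values never increase from left to right. Value: M (1000) + M (1000) + CM (900) + L (50) + X (10) + X (10) + X (10) + V (5) + I (1) + I (1) + I (1) = 2988. So it is a valid standard Roman numeral.

Yes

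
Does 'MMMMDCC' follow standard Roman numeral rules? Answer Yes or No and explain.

'MMMMDCC': More than 3 consecutive M's

No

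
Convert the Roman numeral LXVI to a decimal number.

LXVI: L=50, X=10, V=5, I=1
50 + 10 + 5 + 1 = 66

66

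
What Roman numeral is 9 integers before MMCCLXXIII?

MMCCLXXIII = 2273
2273 - 9 = 2264

MMCCLXIV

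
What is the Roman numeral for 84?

Convert 84 to Roman numerals:
  84 contains 1×50 (L)
  34 contains 3×10 (XXX)
  4 contains 1×4 (IV)

LXXXIV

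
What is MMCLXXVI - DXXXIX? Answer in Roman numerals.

MMCLXXVI = 2176
DXXXIX = 539
2176 - 539 = 1637

MDCXXXVII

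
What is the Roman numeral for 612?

Convert 612 to Roman numerals:
  612 contains 1×500 (D)
  112 contains 1×100 (C)
  12 contains 1×10 (X)
  2 contains 2×1 (II)

DCXII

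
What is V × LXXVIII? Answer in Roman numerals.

V = 5
LXXVIII = 78
5 × 78 = 390

CCCXC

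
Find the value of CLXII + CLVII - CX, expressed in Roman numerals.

CLXII = 162, CLVII = 157, CX = 110
162 + 157 = 319
319 - 110 = 209

CCIX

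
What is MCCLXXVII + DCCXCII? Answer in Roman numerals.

MCCLXXVII = 1277
DCCXCII = 792
1277 + 792 = 2069

MMLXIX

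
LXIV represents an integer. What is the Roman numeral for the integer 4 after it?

LXIV = 64
64 + 4 = 68

LXVIII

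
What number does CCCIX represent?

CCCIX: C=100, C=100, C=100, IX=9
100 + 100 + 100 + 9 = 309

309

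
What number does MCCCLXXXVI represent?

MCCCLXXXVI: M=1000, C=100, C=100, C=100, L=50, X=10, X=10, X=10, V=5, I=1
1000 + 100 + 100 + 100 + 50 + 10 + 10 + 10 + 5 + 1 = 1386

1386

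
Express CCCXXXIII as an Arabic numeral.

CCCXXXIII: C=100, C=100, C=100, X=10, X=10, X=10, I=1, I=1, I=1
100 + 100 + 100 + 10 + 10 + 10 + 1 + 1 + 1 = 333

333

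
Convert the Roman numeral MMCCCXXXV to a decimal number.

MMCCCXXXV: M=1000, M=1000, C=100, C=100, C=100, X=10, X=10, X=10, V=5
1000 + 1000 + 100 + 100 + 100 + 10 + 10 + 10 + 5 = 2335

2335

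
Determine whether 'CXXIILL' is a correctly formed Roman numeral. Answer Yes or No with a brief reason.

'CXXIILL': L should not appear more than once

No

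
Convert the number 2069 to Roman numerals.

Convert 2069 to Roman numerals:
  2069 contains 2×1000 (MM)
  69 contains 1×50 (L)
  19 contains 1×10 (X)
  9 contains 1×9 (IX)

MMLXIX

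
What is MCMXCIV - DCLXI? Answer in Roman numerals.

MCMXCIV = 1994
DCLXI = 661
1994 - 661 = 1333

MCCCXXXIII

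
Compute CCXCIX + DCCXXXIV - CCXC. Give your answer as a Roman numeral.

CCXCIX = 299, DCCXXXIV = 734, CCXC = 290
299 + 734 = 1033
1033 - 290 = 743

DCCXLIII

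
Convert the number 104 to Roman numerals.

Convert 104 to Roman numerals:
  104 contains 1×100 (C)
  4 contains 1×4 (IV)

CIV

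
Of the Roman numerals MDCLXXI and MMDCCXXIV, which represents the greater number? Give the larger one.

MDCLXXI = 1671
MMDCCXXIV = 2724
2724 is larger

MMDCCXXIV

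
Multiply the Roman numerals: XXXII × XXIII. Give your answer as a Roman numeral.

XXXII = 32
XXIII = 23
32 × 23 = 736

DCCXXXVI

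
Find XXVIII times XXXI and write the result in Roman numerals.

XXVIII = 28
XXXI = 31
28 × 31 = 868

DCCCLXVIII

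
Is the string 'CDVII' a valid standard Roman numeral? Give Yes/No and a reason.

'CDVII': Check the rules: uses only the symbols I, V, X, L, C, D, M; no symbol is repeated more than three times in a row; V, L and D each appear at most once; the only place a smaller symbol precedes a larger one is the allowed subtractive pair CD, the symbol right after such a pair (if any) is smaller than the pair's first symbol, and otherwise the values never increase from left to right. Value: CD (400) + V (5) + I (1) + I (1) = 407. So it is a valid standard Roman numeral.

Yes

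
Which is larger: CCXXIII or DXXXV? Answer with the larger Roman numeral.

CCXXIII = 223
DXXXV = 535
535 is larger

DXXXV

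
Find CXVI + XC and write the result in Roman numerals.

CXVI = 116
XC = 90
116 + 90 = 206

CCVI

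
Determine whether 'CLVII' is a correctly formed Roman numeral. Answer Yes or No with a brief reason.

'CLVII': Check the rules: uses only the symbols I, V, X, L, C, D, M; no symbol is repeated more than three times in a row; V, L and D each appear at most once; no smaller symbol precedes a larger one (values never increase from left to right). Value: C (100) + L (50) + V (5) + I (1) + I (1) = 157. So it is a valid standard Roman numeral.

Yes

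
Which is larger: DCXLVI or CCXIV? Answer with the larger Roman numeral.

DCXLVI = 646
CCXIV = 214
646 is larger

DCXLVI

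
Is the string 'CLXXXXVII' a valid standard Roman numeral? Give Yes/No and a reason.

'CLXXXXVII': More than 3 consecutive X's

No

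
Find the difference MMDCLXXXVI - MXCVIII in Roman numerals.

MMDCLXXXVI = 2686
MXCVIII = 1098
2686 - 1098 = 1588

MDLXXXVIII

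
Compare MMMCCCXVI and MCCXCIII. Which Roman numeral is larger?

MMMCCCXVI = 3316
MCCXCIII = 1293
3316 is larger

MMMCCCXVI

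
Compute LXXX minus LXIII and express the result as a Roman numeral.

LXXX = 80
LXIII = 63
80 - 63 = 17

XVII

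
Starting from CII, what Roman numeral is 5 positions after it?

CII = 102
102 + 5 = 107

CVII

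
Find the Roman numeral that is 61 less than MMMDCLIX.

MMMDCLIX = 3659
3659 - 61 = 3598

MMMDXCVIII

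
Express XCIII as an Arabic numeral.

XCIII: XC=90, I=1, I=1, I=1
90 + 1 + 1 + 1 = 93

93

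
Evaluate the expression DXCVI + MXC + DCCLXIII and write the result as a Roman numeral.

DXCVI = 596, MXC = 1090, DCCLXIII = 763
596 + 1090 = 1686
1686 + 763 = 2449

MMCDXLIX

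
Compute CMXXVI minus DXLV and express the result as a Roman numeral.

CMXXVI = 926
DXLV = 545
926 - 545 = 381

CCCLXXXI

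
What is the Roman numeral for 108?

Convert 108 to Roman numerals:
  108 contains 1×100 (C)
  8 contains 1×5 (V)
  3 contains 3×1 (III)

CVIII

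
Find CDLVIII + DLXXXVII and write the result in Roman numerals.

CDLVIII = 458
DLXXXVII = 587
458 + 587 = 1045

MXLV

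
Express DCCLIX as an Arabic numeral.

DCCLIX: D=500, C=100, C=100, L=50, IX=9
500 + 100 + 100 + 50 + 9 = 759

759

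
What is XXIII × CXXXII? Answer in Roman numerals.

XXIII = 23
CXXXII = 132
23 × 132 = 3036

MMMXXXVI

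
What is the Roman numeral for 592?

Convert 592 to Roman numerals:
  592 contains 1×500 (D)
  92 contains 1×90 (XC)
  2 contains 2×1 (II)

DXCII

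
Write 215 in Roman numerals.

Convert 215 to Roman numerals:
  215 contains 2×100 (CC)
  15 contains 1×10 (X)
  5 contains 1×5 (V)

CCXV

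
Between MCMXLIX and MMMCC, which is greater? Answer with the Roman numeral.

MCMXLIX = 1949
MMMCC = 3200
3200 is larger

MMMCC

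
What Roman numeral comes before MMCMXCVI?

MMCMXCVI = 2996; previous is 2995

MMCMXCV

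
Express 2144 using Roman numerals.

Convert 2144 to Roman numerals:
  2144 contains 2×1000 (MM)
  144 contains 1×100 (C)
  44 contains 1×40 (XL)
  4 contains 1×4 (IV)

MMCXLIV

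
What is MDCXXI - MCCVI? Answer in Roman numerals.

MDCXXI = 1621
MCCVI = 1206
1621 - 1206 = 415

CDXV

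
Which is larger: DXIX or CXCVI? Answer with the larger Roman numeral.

DXIX = 519
CXCVI = 196
519 is larger

DXIX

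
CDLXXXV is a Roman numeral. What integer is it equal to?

CDLXXXV: CD=400, L=50, X=10, X=10, X=10, V=5
400 + 50 + 10 + 10 + 10 + 5 = 485

485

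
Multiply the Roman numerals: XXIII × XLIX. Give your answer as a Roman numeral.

XXIII = 23
XLIX = 49
23 × 49 = 1127

MCXXVII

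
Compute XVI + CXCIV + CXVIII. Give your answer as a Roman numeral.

XVI = 16, CXCIV = 194, CXVIII = 118
16 + 194 = 210
210 + 118 = 328

CCCXXVIII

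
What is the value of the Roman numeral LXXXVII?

LXXXVII: L=50, X=10, X=10, X=10, V=5, I=1, I=1
50 + 10 + 10 + 10 + 5 + 1 + 1 = 87

87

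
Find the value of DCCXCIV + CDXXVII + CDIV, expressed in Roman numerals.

DCCXCIV = 794, CDXXVII = 427, CDIV = 404
794 + 427 = 1221
1221 + 404 = 1625

MDCXXV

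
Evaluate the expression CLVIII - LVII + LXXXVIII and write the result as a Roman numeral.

CLVIII = 158, LVII = 57, LXXXVIII = 88
158 - 57 = 101
101 + 88 = 189

CLXXXIX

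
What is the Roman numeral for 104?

Convert 104 to Roman numerals:
  104 contains 1×100 (C)
  4 contains 1×4 (IV)

CIV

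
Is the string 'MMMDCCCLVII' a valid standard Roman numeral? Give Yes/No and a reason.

'MMMDCCCLVII': Check the rules: uses only the symbols I, V, X, L, C, D, M; no symbol is repeated more than three times in a row; V, L and D each appear at most once; no smaller symbol precedes a larger one (values never increase from left to right). Value: M (1000) + M (1000) + M (1000) + D (500) + C (100) + C (100) + C (100) + L (50) + V (5) + I (1) + I (1) = 3857. So it is a valid standard Roman numeral.

Yes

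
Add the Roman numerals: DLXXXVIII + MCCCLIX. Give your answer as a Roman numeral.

DLXXXVIII = 588
MCCCLIX = 1359
588 + 1359 = 1947

MCMXLVII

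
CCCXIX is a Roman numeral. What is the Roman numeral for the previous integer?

CCCXIX = 319, so the previous integer is 319 - 1 = 318

CCCXVIII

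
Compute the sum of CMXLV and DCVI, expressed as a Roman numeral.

CMXLV = 945
DCVI = 606
945 + 606 = 1551

MDLI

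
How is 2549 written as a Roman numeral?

Convert 2549 to Roman numerals:
  2549 contains 2×1000 (MM)
  549 contains 1×500 (D)
  49 contains 1×40 (XL)
  9 contains 1×9 (IX)

MMDXLIX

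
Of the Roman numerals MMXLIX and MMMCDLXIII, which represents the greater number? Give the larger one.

MMXLIX = 2049
MMMCDLXIII = 3463
3463 is larger

MMMCDLXIII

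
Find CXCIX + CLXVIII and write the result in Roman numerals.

CXCIX = 199
CLXVIII = 168
199 + 168 = 367

CCCLXVII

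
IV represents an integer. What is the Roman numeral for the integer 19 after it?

IV = 4
4 + 19 = 23

XXIII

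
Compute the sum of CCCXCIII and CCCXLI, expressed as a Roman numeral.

CCCXCIII = 393
CCCXLI = 341
393 + 341 = 734

DCCXXXIV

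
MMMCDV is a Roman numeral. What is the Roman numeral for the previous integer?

MMMCDV = 3405; previous is 3404

MMMCDIV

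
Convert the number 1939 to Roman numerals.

Convert 1939 to Roman numerals:
  1939 contains 1×1000 (M)
  939 contains 1×900 (CM)
  39 contains 3×10 (XXX)
  9 contains 1×9 (IX)

MCMXXXIX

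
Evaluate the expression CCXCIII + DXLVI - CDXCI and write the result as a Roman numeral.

CCXCIII = 293, DXLVI = 546, CDXCI = 491
293 + 546 = 839
839 - 491 = 348

CCCXLVIII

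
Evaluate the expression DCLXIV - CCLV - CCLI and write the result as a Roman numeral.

DCLXIV = 664, CCLV = 255, CCLI = 251
664 - 255 = 409
409 - 251 = 158

CLVIII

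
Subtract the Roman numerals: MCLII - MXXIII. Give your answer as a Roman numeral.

MCLII = 1152
MXXIII = 1023
1152 - 1023 = 129

CXXIX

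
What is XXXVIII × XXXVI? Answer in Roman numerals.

XXXVIII = 38
XXXVI = 36
38 × 36 = 1368

MCCCLXVIII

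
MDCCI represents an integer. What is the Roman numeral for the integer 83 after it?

MDCCI = 1701
1701 + 83 = 1784

MDCCLXXXIV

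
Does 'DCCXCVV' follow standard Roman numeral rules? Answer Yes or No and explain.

'DCCXCVV': V should not appear more than once

No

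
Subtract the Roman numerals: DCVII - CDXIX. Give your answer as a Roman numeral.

DCVII = 607
CDXIX = 419
607 - 419 = 188

CLXXXVIII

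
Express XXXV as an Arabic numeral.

XXXV: X=10, X=10, X=10, V=5
10 + 10 + 10 + 5 = 35

35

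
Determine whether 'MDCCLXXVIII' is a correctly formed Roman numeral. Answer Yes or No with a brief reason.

'MDCCLXXVIII': Check the rules: uses only the symbols I, V, X, L, C, D, M; no symbol is repeated more than three times in a row; V, L and D each appear at most once; no smaller symbol precedes a larger one (values never increase from left to right). Value: M (1000) + D (500) + C (100) + C (100) + L (50) + X (10) + X (10) + V (5) + I (1) + I (1) + I (1) = 1778. So it is a valid standard Roman numeral.

Yes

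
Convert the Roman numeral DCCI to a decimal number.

DCCI: D=500, C=100, C=100, I=1
500 + 100 + 100 + 1 = 701

701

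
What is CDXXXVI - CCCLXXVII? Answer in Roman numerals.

CDXXXVI = 436
CCCLXXVII = 377
436 - 377 = 59

LIX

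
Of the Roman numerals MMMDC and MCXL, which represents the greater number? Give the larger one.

MMMDC = 3600
MCXL = 1140
3600 is larger

MMMDC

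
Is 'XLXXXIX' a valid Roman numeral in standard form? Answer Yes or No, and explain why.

'XLXXXIX': X cannot come right after the subtractive pair XL: once X is subtracted in XL, the next symbol must be smaller than X

No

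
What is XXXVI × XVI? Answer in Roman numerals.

XXXVI = 36
XVI = 16
36 × 16 = 576

DLXXVI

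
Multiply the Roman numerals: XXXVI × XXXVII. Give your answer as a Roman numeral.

XXXVI = 36
XXXVII = 37
36 × 37 = 1332

MCCCXXXII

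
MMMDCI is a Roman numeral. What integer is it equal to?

MMMDCI: M=1000, M=1000, M=1000, D=500, C=100, I=1
1000 + 1000 + 1000 + 500 + 100 + 1 = 3601

3601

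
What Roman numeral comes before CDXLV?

CDXLV = 445, so the previous integer is 445 - 1 = 444

CDXLIV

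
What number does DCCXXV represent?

DCCXXV: D=500, C=100, C=100, X=10, X=10, V=5
500 + 100 + 100 + 10 + 10 + 5 = 725

725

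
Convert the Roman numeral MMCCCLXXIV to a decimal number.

MMCCCLXXIV: M=1000, M=1000, C=100, C=100, C=100, L=50, X=10, X=10, IV=4
1000 + 1000 + 100 + 100 + 100 + 50 + 10 + 10 + 4 = 2374

2374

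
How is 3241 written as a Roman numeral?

Convert 3241 to Roman numerals:
  3241 contains 3×1000 (MMM)
  241 contains 2×100 (CC)
  41 contains 1×40 (XL)
  1 contains 1×1 (I)

MMMCCXLI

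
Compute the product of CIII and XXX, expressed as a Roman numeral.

CIII = 103
XXX = 30
103 × 30 = 3090

MMMXC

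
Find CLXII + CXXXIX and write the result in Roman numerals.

CLXII = 162
CXXXIX = 139
162 + 139 = 301

CCCI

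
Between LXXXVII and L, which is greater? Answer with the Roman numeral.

LXXXVII = 87
L = 50
87 is larger

LXXXVII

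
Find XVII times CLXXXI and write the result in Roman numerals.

XVII = 17
CLXXXI = 181
17 × 181 = 3077

MMMLXXVII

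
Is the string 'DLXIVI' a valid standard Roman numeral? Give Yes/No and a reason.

'DLXIVI': I cannot come right after the subtractive pair IV: once I is subtracted in IV, the next symbol must be smaller than I

No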